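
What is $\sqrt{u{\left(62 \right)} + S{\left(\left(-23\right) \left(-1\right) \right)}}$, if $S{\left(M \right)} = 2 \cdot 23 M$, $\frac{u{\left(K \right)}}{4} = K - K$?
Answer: $23 \sqrt{2} \approx 32.527$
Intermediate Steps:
$u{\left(K \right)} = 0$ ($u{\left(K \right)} = 4 \left(K - K\right) = 4 \cdot 0 = 0$)
$S{\left(M \right)} = 46 M$
$\sqrt{u{\left(62 \right)} + S{\left(\left(-23\right) \left(-1\right) \right)}} = \sqrt{0 + 46 \left(\left(-23\right) \left(-1\right)\right)} = \sqrt{0 + 46 \cdot 23} = \sqrt{0 + 1058} = \sqrt{1058} = 23 \sqrt{2}$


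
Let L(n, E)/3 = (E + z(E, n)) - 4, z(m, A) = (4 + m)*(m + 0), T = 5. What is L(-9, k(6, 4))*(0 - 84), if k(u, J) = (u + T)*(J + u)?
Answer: -3186792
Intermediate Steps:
k(u, J) = (5 + u)*(J + u) (k(u, J) = (u + 5)*(J + u) = (5 + u)*(J + u))
z(m, A) = m*(4 + m) (z(m, A) = (4 + m)*m = m*(4 + m))
L(n, E) = -12 + 3*E + 3*E*(4 + E) (L(n, E) = 3*((E + E*(4 + E)) - 4) = 3*(-4 + E + E*(4 + E)) = -12 + 3*E + 3*E*(4 + E))
L(-9, k(6, 4))*(0 - 84) = (-12 + 3*(6² + 5*4 + 5*6 + 4*6) + 3*(6² + 5*4 + 5*6 + 4*6)*(4 + (6² + 5*4 + 5*6 + 4*6)))*(0 - 84) = (-12 + 3*(36 + 20 + 30 + 24) + 3*(36 + 20 + 30 + 24)*(4 + (36 + 20 + 30 + 24)))*(-84) = (-12 + 3*110 + 3*110*(4 + 110))*(-84) = (-12 + 330 + 3*110*114)*(-84) = (-12 + 330 + 37620)*(-84) = 37938*(-84) = -3186792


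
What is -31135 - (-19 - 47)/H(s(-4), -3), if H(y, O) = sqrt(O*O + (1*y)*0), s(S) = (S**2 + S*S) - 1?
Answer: -31113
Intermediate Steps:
s(S) = -1 + 2*S**2 (s(S) = (S**2 + S**2) - 1 = 2*S**2 - 1 = -1 + 2*S**2)
H(y, O) = sqrt(O**2) (H(y, O) = sqrt(O**2 + y*0) = sqrt(O**2 + 0) = sqrt(O**2))
-31135 - (-19 - 47)/H(s(-4), -3) = -31135 - (-19 - 47)/(sqrt((-3)**2)) = -31135 - (-66)/(sqrt(9)) = -31135 - (-66)/3 = -31135 - 1*(-22) = -31135 + 22 = -31113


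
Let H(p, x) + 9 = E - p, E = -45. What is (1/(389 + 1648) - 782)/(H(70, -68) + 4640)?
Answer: -1592933/9199092 ≈ -0.17316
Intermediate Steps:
H(p, x) = -54 - p (H(p, x) = -9 + (-45 - p) = -54 - p)
(1/(389 + 1648) - 782)/(H(70, -68) + 4640) = (1/(389 + 1648) - 782)/((-54 - 1*70) + 4640) = (1/2037 - 782)/((-54 - 70) + 4640) = (1/2037 - 782)/(-124 + 4640) = -1592933/2037/4516 = -1592933/2037*1/4516 = -1592933/9199092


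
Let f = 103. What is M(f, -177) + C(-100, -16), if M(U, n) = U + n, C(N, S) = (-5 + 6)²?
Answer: -73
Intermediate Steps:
C(N, S) = 1 (C(N, S) = 1² = 1)
M(f, -177) + C(-100, -16) = (103 - 177) + 1 = -74 + 1 = -73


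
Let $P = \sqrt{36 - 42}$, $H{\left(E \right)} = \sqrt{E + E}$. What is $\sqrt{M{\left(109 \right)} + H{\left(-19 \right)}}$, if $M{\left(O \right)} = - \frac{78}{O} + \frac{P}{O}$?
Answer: $\frac{\sqrt{-8502 + 109 i \sqrt{6} + 11881 i \sqrt{38}}}{109} \approx 1.6602 + 1.8633 i$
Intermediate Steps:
$H{\left(E \right)} = \sqrt{2} \sqrt{E}$ ($H{\left(E \right)} = \sqrt{2 E} = \sqrt{2} \sqrt{E}$)
$P = i \sqrt{6}$ ($P = \sqrt{-6} = i \sqrt{6} \approx 2.4495 i$)
$M{\left(O \right)} = - \frac{78}{O} + \frac{i \sqrt{6}}{O}$
$\sqrt{M{\left(109 \right)} + H{\left(-19 \right)}} = \sqrt{\frac{-78 + i \sqrt{6}}{109} + \sqrt{2} \sqrt{-19}} = \sqrt{\frac{-78 + i \sqrt{6}}{109} + \sqrt{2} i \sqrt{19}} = \sqrt{\left(- \frac{78}{109} + \frac{i \sqrt{6}}{109}\right) + i \sqrt{38}} = \sqrt{- \frac{78}{109} + i \sqrt{38} + \frac{i \sqrt{6}}{109}}$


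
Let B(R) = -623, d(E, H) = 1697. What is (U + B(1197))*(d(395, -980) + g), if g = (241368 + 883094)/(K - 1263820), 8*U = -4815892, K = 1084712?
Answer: -182483301923633/179108 ≈ -1.0188e+9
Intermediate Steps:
U = -1203973/2 (U = (⅛)*(-4815892) = -1203973/2 ≈ -6.0199e+5)
g = -562231/89554 (g = (241368 + 883094)/(1084712 - 1263820) = 1124462/(-179108) = 1124462*(-1/179108) = -562231/89554 ≈ -6.2781)
(U + B(1197))*(d(395, -980) + g) = (-1203973/2 - 623)*(1697 - 562231/89554) = -1205219/2*151410907/89554 = -182483301923633/179108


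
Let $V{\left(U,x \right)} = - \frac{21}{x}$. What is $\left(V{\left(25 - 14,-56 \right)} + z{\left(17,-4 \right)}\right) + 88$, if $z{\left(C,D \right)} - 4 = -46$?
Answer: $\frac{371}{8} \approx 46.375$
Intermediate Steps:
$z{\left(C,D \right)} = -42$ ($z{\left(C,D \right)} = 4 - 46 = -42$)
$\left(V{\left(25 - 14,-56 \right)} + z{\left(17,-4 \right)}\right) + 88 = \left(- \frac{21}{-56} - 42\right) + 88 = \left(\left(-21\right) \left(- \frac{1}{56}\right) - 42\right) + 88 = \left(\frac{3}{8} - 42\right) + 88 = - \frac{333}{8} + 88 = \frac{371}{8}$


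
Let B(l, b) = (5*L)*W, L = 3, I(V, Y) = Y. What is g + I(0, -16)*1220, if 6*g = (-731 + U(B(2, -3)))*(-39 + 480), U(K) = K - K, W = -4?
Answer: -146497/2 ≈ -73249.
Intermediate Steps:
B(l, b) = -60 (B(l, b) = (5*3)*(-4) = 15*(-4) = -60)
U(K) = 0
g = -107457/2 (g = ((-731 + 0)*(-39 + 480))/6 = (-731*441)/6 = (⅙)*(-322371) = -107457/2 ≈ -53729.)
g + I(0, -16)*1220 = -107457/2 - 16*1220 = -107457/2 - 19520 = -146497/2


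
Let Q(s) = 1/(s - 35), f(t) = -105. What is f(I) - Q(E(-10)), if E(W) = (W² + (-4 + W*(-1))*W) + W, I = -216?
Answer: -524/5 ≈ -104.80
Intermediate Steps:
E(W) = W + W² + W*(-4 - W) (E(W) = (W² + (-4 - W)*W) + W = (W² + W*(-4 - W)) + W = W + W² + W*(-4 - W))
Q(s) = 1/(-35 + s)
f(I) - Q(E(-10)) = -105 - 1/(-35 - 3*(-10)) = -105 - 1/(-35 + 30) = -105 - 1/(-5) = -105 - 1*(-⅕) = -105 + ⅕ = -524/5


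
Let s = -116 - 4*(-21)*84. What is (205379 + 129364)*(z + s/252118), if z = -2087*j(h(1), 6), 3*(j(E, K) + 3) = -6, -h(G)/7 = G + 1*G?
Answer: 440330694937305/126059 ≈ 3.4931e+9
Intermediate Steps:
s = 6940 (s = -116 + 84*84 = -116 + 7056 = 6940)
h(G) = -14*G (h(G) = -7*(G + 1*G) = -7*(G + G) = -14*G)
j(E, K) = -5 (j(E, K) = -3 + (⅓)*(-6) = -3 - 2 = -5)
z = 10435 (z = -2087*(-5) = 10435)
(205379 + 129364)*(z + s/252118) = (205379 + 129364)*(10435 + 6940/252118) = 334743*(10435 + 6940*(1/252118)) = 334743*(10435 + 3470/126059) = 334743*(1315429135/126059) = 440330694937305/126059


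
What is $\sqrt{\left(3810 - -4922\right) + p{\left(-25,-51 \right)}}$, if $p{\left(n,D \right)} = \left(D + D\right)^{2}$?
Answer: $8 \sqrt{299} \approx 138.33$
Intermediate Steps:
$p{\left(n,D \right)} = 4 D^{2}$ ($p{\left(n,D \right)} = \left(2 D\right)^{2} = 4 D^{2}$)
$\sqrt{\left(3810 - -4922\right) + p{\left(-25,-51 \right)}} = \sqrt{\left(3810 - -4922\right) + 4 \left(-51\right)^{2}} = \sqrt{\left(3810 + 4922\right) + 4 \cdot 2601} = \sqrt{8732 + 10404} = \sqrt{19136} = 8 \sqrt{299}$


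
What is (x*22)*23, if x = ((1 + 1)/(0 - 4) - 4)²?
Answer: 20493/2 ≈ 10247.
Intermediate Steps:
x = 81/4 (x = (2/(-4) - 4)² = (2*(-¼) - 4)² = (-½ - 4)² = (-9/2)² = 81/4 ≈ 20.250)
(x*22)*23 = ((81/4)*22)*23 = (891/2)*23 = 20493/2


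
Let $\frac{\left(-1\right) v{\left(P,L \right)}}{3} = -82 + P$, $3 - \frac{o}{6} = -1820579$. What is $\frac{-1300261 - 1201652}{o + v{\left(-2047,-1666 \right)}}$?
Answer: $- \frac{833971}{3643293} \approx -0.22891$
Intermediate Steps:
$o = 10923492$ ($o = 18 - -10923474 = 18 + 10923474 = 10923492$)
$v{\left(P,L \right)} = 246 - 3 P$ ($v{\left(P,L \right)} = - 3 \left(-82 + P\right) = 246 - 3 P$)
$\frac{-1300261 - 1201652}{o + v{\left(-2047,-1666 \right)}} = \frac{-1300261 - 1201652}{10923492 + \left(246 - -6141\right)} = - \frac{2501913}{10923492 + \left(246 + 6141\right)} = - \frac{2501913}{10923492 + 6387} = - \frac{2501913}{10929879} = \left(-2501913\right) \frac{1}{10929879} = - \frac{833971}{3643293}$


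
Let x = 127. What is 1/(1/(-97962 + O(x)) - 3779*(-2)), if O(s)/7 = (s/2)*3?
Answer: 193257/1460636404 ≈ 0.00013231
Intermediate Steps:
O(s) = 21*s/2 (O(s) = 7*((s/2)*3) = 7*(3*s/2) = 21*s/2)
1/(1/(-97962 + O(x)) - 3779*(-2)) = 1/(1/(-97962 + (21/2)*127) - 3779*(-2)) = 1/(1/(-97962 + 2667/2) + 7558) = 1/(1/(-193257/2) + 7558) = 1/(-2/193257 + 7558) = 1/(1460636404/193257) = 193257/1460636404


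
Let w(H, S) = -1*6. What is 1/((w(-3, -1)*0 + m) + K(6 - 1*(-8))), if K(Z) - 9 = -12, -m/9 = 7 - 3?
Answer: -1/39 ≈ -0.025641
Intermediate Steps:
w(H, S) = -6
m = -36 (m = -9*(7 - 3) = -9*4 = -36)
K(Z) = -3 (K(Z) = 9 - 12 = -3)
1/((w(-3, -1)*0 + m) + K(6 - 1*(-8))) = 1/((-6*0 - 36) - 3) = 1/((0 - 36) - 3) = 1/(-36 - 3) = 1/(-39) = -1/39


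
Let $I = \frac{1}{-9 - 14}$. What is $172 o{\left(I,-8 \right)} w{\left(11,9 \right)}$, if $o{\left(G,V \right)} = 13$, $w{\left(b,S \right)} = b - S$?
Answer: $4472$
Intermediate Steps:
$I = - \frac{1}{23}$ ($I = \frac{1}{-23} = - \frac{1}{23} \approx -0.043478$)
$172 o{\left(I,-8 \right)} w{\left(11,9 \right)} = 172 \cdot 13 \left(11 - 9\right) = 2236 \left(11 - 9\right) = 2236 \cdot 2 = 4472$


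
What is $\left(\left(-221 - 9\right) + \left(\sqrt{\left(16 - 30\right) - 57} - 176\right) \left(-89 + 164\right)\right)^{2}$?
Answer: $179965525 - 2014500 i \sqrt{71} \approx 1.7997 \cdot 10^{8} - 1.6974 \cdot 10^{7} i$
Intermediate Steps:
$\left(\left(-221 - 9\right) + \left(\sqrt{\left(16 - 30\right) - 57} - 176\right) \left(-89 + 164\right)\right)^{2} = \left(-230 + \left(\sqrt{-14 - 57} - 176\right) 75\right)^{2} = \left(-230 + \left(\sqrt{-71} - 176\right) 75\right)^{2} = \left(-230 + \left(i \sqrt{71} - 176\right) 75\right)^{2} = \left(-230 + \left(-176 + i \sqrt{71}\right) 75\right)^{2} = \left(-230 - \left(13200 - 75 i \sqrt{71}\right)\right)^{2} = \left(-13430 + 75 i \sqrt{71}\right)^{2}$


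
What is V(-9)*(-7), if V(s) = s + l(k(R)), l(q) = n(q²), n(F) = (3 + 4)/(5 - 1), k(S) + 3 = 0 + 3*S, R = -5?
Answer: 203/4 ≈ 50.750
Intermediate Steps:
k(S) = -3 + 3*S (k(S) = -3 + (0 + 3*S) = -3 + 3*S)
n(F) = 7/4
l(q) = 7/4
V(s) = 7/4 + s (V(s) = s + 7/4 = 7/4 + s)
V(-9)*(-7) = (7/4 - 9)*(-7) = -29/4*(-7) = 203/4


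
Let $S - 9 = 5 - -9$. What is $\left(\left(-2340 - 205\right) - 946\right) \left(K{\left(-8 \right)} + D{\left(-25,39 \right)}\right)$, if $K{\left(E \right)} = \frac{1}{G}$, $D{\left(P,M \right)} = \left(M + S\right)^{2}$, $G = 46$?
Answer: $- \frac{617296075}{46} \approx -1.3419 \cdot 10^{7}$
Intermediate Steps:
$S = 23$ ($S = 9 + \left(5 - -9\right) = 9 + \left(5 + 9\right) = 9 + 14 = 23$)
$D{\left(P,M \right)} = \left(23 + M\right)^{2}$ ($D{\left(P,M \right)} = \left(M + 23\right)^{2} = \left(23 + M\right)^{2}$)
$K{\left(E \right)} = \frac{1}{46}$
$\left(\left(-2340 - 205\right) - 946\right) \left(K{\left(-8 \right)} + D{\left(-25,39 \right)}\right) = \left(\left(-2340 - 205\right) - 946\right) \left(\frac{1}{46} + \left(23 + 39\right)^{2}\right) = \left(\left(-2340 - 205\right) - 946\right) \left(\frac{1}{46} + 62^{2}\right) = \left(-2545 - 946\right) \left(\frac{1}{46} + 3844\right) = \left(-3491\right) \frac{176825}{46} = - \frac{617296075}{46}$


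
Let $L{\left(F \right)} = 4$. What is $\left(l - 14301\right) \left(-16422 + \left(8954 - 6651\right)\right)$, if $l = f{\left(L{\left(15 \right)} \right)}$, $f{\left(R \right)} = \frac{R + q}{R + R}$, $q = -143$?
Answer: $\frac{1617289093}{8} \approx 2.0216 \cdot 10^{8}$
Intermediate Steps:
$f{\left(R \right)} = \frac{-143 + R}{2 R}$ ($f{\left(R \right)} = \frac{R - 143}{R + R} = \frac{-143 + R}{2 R}$)
$l = - \frac{139}{8}$ ($l = \frac{-143 + 4}{2 \cdot 4} = \frac{1}{2} \cdot \frac{1}{4} \left(-139\right) = - \frac{139}{8} \approx -17.375$)
$\left(l - 14301\right) \left(-16422 + \left(8954 - 6651\right)\right) = \left(- \frac{139}{8} - 14301\right) \left(-16422 + \left(8954 - 6651\right)\right) = - \frac{114547 \left(-16422 + \left(8954 - 6651\right)\right)}{8} = - \frac{114547 \left(-16422 + 2303\right)}{8} = \left(- \frac{114547}{8}\right) \left(-14119\right) = \frac{1617289093}{8}$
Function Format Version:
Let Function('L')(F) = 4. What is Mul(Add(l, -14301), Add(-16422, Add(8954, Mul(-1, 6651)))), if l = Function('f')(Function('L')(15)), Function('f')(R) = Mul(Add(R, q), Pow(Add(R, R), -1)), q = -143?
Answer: Rational(1617289093, 8) ≈ 2.0216e+8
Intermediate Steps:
Function('f')(R) = Mul(Rational(1, 2), Pow(R, -1), Add(-143, R)) (Function('f')(R) = Mul(Add(R, -143), Pow(Add(R, R), -1)) = Mul(Add(-143, R), Pow(Mul(2, R), -1)) = Mul(Add(-143, R), Mul(Rational(1, 2), Pow(R, -1))) = Mul(Rational(1, 2), Pow(R, -1), Add(-143, R)))
l = Rational(-139, 8) (l = Mul(Rational(1, 2), Pow(4, -1), Add(-143, 4)) = Mul(Rational(1, 2), Rational(1, 4), -139) = Rational(-139, 8) ≈ -17.375)
Mul(Add(l, -14301), Add(-16422, Add(8954, Mul(-1, 6651)))) = Mul(Add(Rational(-139, 8), -14301), Add(-16422, Add(8954, Mul(-1, 6651)))) = Mul(Rational(-114547, 8), Add(-16422, Add(8954, -6651))) = Mul(Rational(-114547, 8), Add(-16422, 2303)) = Mul(Rational(-114547, 8), -14119) = Rational(1617289093, 8)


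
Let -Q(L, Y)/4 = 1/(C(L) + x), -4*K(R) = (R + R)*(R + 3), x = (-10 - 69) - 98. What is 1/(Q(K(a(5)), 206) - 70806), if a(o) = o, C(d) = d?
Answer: -197/13948778 ≈ -1.4123e-5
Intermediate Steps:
x = -177 (x = -79 - 98 = -177)
K(R) = -R*(3 + R)/2 (K(R) = -(R + R)*(R + 3)/4 = -2*R*(3 + R)/4 = -R*(3 + R)/2)
Q(L, Y) = -4/(-177 + L) (Q(L, Y) = -4/(L - 177) = -4/(-177 + L))
1/(Q(K(a(5)), 206) - 70806) = 1/(-4/(-177 - ½*5*(3 + 5)) - 70806) = 1/(-4/(-177 - ½*5*8) - 70806) = 1/(-4/(-177 - 20) - 70806) = 1/(-4/(-197) - 70806) = 1/(-4*(-1/197) - 70806) = 1/(4/197 - 70806) = 1/(-13948778/197) = -197/13948778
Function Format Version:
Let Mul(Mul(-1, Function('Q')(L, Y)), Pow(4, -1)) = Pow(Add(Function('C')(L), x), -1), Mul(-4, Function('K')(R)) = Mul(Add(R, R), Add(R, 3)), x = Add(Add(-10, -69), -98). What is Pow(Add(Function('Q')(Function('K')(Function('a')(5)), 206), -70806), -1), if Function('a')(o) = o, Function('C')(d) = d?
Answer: Rational(-197, 13948778) ≈ -1.4123e-5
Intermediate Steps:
x = -177 (x = Add(-79, -98) = -177)
Function('K')(R) = Mul(Rational(-1, 2), R, Add(3, R)) (Function('K')(R) = Mul(Rational(-1, 4), Mul(Add(R, R), Add(R, 3))) = Mul(Rational(-1, 4), Mul(Mul(2, R), Add(3, R))) = Mul(Rational(-1, 4), Mul(2, R, Add(3, R))) = Mul(Rational(-1, 2), R, Add(3, R)))
Function('Q')(L, Y) = Mul(-4, Pow(Add(-177, L), -1)) (Function('Q')(L, Y) = Mul(-4, Pow(Add(L, -177), -1)) = Mul(-4, Pow(Add(-177, L), -1)))
Pow(Add(Function('Q')(Function('K')(Function('a')(5)), 206), -70806), -1) = Pow(Add(Mul(-4, Pow(Add(-177, Mul(Rational(-1, 2), 5, Add(3, 5))), -1)), -70806), -1) = Pow(Add(Mul(-4, Pow(Add(-177, Mul(Rational(-1, 2), 5, 8)), -1)), -70806), -1) = Pow(Add(Mul(-4, Pow(Add(-177, -20), -1)), -70806), -1) = Pow(Add(Mul(-4, Pow(-197, -1)), -70806), -1) = Pow(Add(Mul(-4, Rational(-1, 197)), -70806), -1) = Pow(Add(Rational(4, 197), -70806), -1) = Pow(Rational(-13948778, 197), -1) = Rational(-197, 13948778)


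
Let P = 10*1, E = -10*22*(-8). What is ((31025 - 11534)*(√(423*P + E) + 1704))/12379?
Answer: 33212664/12379 + 19491*√5990/12379 ≈ 2804.8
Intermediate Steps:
E = 1760 (E = -220*(-8) = 1760)
P = 10
((31025 - 11534)*(√(423*P + E) + 1704))/12379 = ((31025 - 11534)*(√(423*10 + 1760) + 1704))/12379 = (19491*(√(4230 + 1760) + 1704))*(1/12379) = (19491*(√5990 + 1704))*(1/12379) = (19491*(1704 + √5990))*(1/12379) = (33212664 + 19491*√5990)*(1/12379) = 33212664/12379 + 19491*√5990/12379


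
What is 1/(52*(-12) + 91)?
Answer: -1/533 ≈ -0.0018762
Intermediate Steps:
1/(52*(-12) + 91) = 1/(-624 + 91) = 1/(-533) = -1/533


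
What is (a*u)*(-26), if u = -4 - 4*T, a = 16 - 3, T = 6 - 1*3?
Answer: 5408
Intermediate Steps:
T = 3 (T = 6 - 3 = 3)
a = 13
u = -16 (u = -4 - 4*3 = -4 - 12 = -16)
(a*u)*(-26) = (13*(-16))*(-26) = -208*(-26) = 5408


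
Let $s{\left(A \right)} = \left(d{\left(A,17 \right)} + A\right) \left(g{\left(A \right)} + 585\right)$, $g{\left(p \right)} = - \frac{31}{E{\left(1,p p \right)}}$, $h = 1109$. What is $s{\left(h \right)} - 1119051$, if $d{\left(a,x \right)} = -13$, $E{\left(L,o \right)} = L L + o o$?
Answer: $- \frac{361430701428293159}{756303637081} \approx -4.7789 \cdot 10^{5}$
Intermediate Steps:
$E{\left(L,o \right)} = L^{2} + o^{2}$
$g{\left(p \right)} = - \frac{31}{1 + p^{4}}$ ($g{\left(p \right)} = - \frac{31}{1^{2} + \left(p p\right)^{2}} = - \frac{31}{1 + \left(p^{2}\right)^{2}} = - \frac{31}{1 + p^{4}}$)
$s{\left(A \right)} = \left(-13 + A\right) \left(585 - \frac{31}{1 + A^{4}}\right)$ ($s{\left(A \right)} = \left(-13 + A\right) \left(- \frac{31}{1 + A^{4}} + 585\right) = \left(-13 + A\right) \left(585 - \frac{31}{1 + A^{4}}\right)$)
$s{\left(h \right)} - 1119051 = \frac{403 - 34379 + 585 \left(1 + 1109^{4}\right) \left(-13 + 1109\right)}{1 + 1109^{4}} - 1119051 = \frac{403 - 34379 + 585 \left(1 + 1512607274161\right) 1096}{1 + 1512607274161} - 1119051 = \frac{403 - 34379 + 585 \cdot 1512607274162 \cdot 1096}{1512607274162} - 1119051 = \frac{403 - 34379 + 969823279901707920}{1512607274162} - 1119051 = \frac{1}{1512607274162} \cdot 969823279901673944 - 1119051 = \frac{484911639950836972}{756303637081} - 1119051 = - \frac{361430701428293159}{756303637081}$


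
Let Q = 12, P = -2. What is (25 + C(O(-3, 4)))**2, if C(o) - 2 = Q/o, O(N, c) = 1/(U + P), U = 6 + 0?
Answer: 5625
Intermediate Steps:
U = 6
O(N, c) = 1/4 (O(N, c) = 1/(6 - 2) = 1/4)
C(o) = 2 + 12/o
(25 + C(O(-3, 4)))**2 = (25 + (2 + 12/(1/4)))**2 = (25 + (2 + 12*4))**2 = (25 + (2 + 48))**2 = (25 + 50)**2 = 75**2 = 5625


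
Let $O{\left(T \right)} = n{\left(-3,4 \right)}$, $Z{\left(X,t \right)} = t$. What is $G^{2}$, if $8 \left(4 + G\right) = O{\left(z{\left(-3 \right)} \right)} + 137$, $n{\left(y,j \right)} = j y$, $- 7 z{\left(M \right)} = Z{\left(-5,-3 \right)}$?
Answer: $\frac{8649}{64} \approx 135.14$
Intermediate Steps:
$z{\left(M \right)} = \frac{3}{7}$ ($z{\left(M \right)} = \left(- \frac{1}{7}\right) \left(-3\right) = \frac{3}{7}$)
$O{\left(T \right)} = -12$ ($O{\left(T \right)} = 4 \left(-3\right) = -12$)
$G = \frac{93}{8}$ ($G = -4 + \frac{-12 + 137}{8} = -4 + \frac{1}{8} \cdot 125 = -4 + \frac{125}{8} = \frac{93}{8} \approx 11.625$)
$G^{2} = \left(\frac{93}{8}\right)^{2} = \frac{8649}{64}$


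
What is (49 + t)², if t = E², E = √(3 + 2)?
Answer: 2916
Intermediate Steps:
E = √5 ≈ 2.2361
t = 5 (t = (√5)² = 5)
(49 + t)² = (49 + 5)² = 54² = 2916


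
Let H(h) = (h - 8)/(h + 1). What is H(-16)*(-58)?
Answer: -464/5 ≈ -92.800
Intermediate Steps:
H(h) = (-8 + h)/(1 + h)
H(-16)*(-58) = ((-8 - 16)/(1 - 16))*(-58) = (-24/(-15))*(-58) = -1/15*(-24)*(-58) = (8/5)*(-58) = -464/5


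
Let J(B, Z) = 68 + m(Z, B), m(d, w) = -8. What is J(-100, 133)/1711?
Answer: 60/1711 ≈ 0.035067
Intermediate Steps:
J(B, Z) = 60 (J(B, Z) = 68 - 8 = 60)
J(-100, 133)/1711 = 60/1711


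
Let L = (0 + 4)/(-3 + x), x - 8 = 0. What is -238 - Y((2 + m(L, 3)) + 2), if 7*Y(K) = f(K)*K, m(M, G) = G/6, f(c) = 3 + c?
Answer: -6799/28 ≈ -242.82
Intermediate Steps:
x = 8 (x = 8 + 0 = 8)
L = ⅘ (L = (0 + 4)/(-3 + 8) = 4/5 = 4*(⅕) = ⅘ ≈ 0.80000)
m(M, G) = G/6 (m(M, G) = G*(⅙) = G/6)
Y(K) = K*(3 + K)/7 (Y(K) = ((3 + K)*K)/7 = (K*(3 + K))/7 = K*(3 + K)/7)
-238 - Y((2 + m(L, 3)) + 2) = -238 - ((2 + (⅙)*3) + 2)*(3 + ((2 + (⅙)*3) + 2))/7 = -238 - ((2 + ½) + 2)*(3 + ((2 + ½) + 2))/7 = -238 - (5/2 + 2)*(3 + (5/2 + 2))/7 = -238 - 9*(3 + 9/2)/(7*2) = -238 - 9*15/(7*2*2) = -238 - 1*135/28 = -238 - 135/28 = -6799/28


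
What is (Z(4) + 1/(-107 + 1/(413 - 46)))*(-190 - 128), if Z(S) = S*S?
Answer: -99839439/19634 ≈ -5085.0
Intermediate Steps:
Z(S) = S²
(Z(4) + 1/(-107 + 1/(413 - 46)))*(-190 - 128) = (4² + 1/(-107 + 1/(413 - 46)))*(-190 - 128) = (16 + 1/(-107 + 1/367))*(-318) = (16 + 1/(-39268/367))*(-318) = (16 - 367/39268)*(-318) = (627921/39268)*(-318) = -99839439/19634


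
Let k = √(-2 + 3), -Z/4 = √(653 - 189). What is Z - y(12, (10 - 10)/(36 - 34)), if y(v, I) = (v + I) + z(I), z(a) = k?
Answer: -13 - 16*√29 ≈ -99.163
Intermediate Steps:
Z = -16*√29 (Z = -4*√(653 - 189) = -16*√29 ≈ -86.163)
k = 1 (k = √1 = 1)
z(a) = 1
y(v, I) = 1 + I + v (y(v, I) = (v + I) + 1 = (I + v) + 1 = 1 + I + v)
Z - y(12, (10 - 10)/(36 - 34)) = -16*√29 - (1 + (10 - 10)/(36 - 34) + 12) = -16*√29 - (1 + 0/2 + 12) = -16*√29 - (1 + 0*(½) + 12) = -16*√29 - (1 + 0 + 12) = -16*√29 - 1*13 = -16*√29 - 13 = -13 - 16*√29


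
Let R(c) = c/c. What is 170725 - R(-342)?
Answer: 170724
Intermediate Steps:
R(c) = 1
170725 - R(-342) = 170725 - 1*1 = 170725 - 1 = 170724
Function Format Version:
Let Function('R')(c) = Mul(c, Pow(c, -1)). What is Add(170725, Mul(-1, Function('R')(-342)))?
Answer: 170724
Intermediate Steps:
Function('R')(c) = 1
Add(170725, Mul(-1, Function('R')(-342))) = Add(170725, Mul(-1, 1)) = Add(170725, -1) = 170724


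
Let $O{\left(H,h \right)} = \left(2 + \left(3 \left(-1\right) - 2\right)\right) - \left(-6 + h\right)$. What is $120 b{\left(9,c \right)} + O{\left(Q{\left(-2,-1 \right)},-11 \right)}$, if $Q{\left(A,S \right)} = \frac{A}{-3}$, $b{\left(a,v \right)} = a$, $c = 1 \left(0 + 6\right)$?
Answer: $1094$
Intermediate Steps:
$c = 6$ ($c = 1 \cdot 6 = 6$)
$Q{\left(A,S \right)} = - \frac{A}{3}$ ($Q{\left(A,S \right)} = A \left(- \frac{1}{3}\right) = - \frac{A}{3}$)
$O{\left(H,h \right)} = 3 - h$ ($O{\left(H,h \right)} = \left(2 - 5\right) - \left(-6 + h\right) = -3 - \left(-6 + h\right) = 3 - h$)
$120 b{\left(9,c \right)} + O{\left(Q{\left(-2,-1 \right)},-11 \right)} = 120 \cdot 9 + \left(3 - -11\right) = 1080 + \left(3 + 11\right) = 1080 + 14 = 1094$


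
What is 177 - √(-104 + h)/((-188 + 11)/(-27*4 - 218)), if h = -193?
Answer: 177 - 326*I*√33/59 ≈ 177.0 - 31.741*I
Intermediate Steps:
177 - √(-104 + h)/((-188 + 11)/(-27*4 - 218)) = 177 - √(-104 - 193)/((-188 + 11)/(-27*4 - 218)) = 177 - √(-297)/((-177/(-108 - 218))) = 177 - 3*I*√33/((-177/(-326))) = 177 - 3*I*√33/((-177*(-1/326))) = 177 - 3*I*√33/177/326 = 177 - 3*I*√33*326/177 = 177 - 326*I*√33/59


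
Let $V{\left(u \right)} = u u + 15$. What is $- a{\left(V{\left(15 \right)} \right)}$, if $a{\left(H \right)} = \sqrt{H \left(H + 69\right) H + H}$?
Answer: $- 4 \sqrt{1112415} \approx -4218.8$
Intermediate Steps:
$V{\left(u \right)} = 15 + u^{2}$ ($V{\left(u \right)} = u^{2} + 15 = 15 + u^{2}$)
$a{\left(H \right)} = \sqrt{H + H^{2} \left(69 + H\right)}$ ($a{\left(H \right)} = \sqrt{H \left(69 + H\right) H + H} = \sqrt{H^{2} \left(69 + H\right) + H} = \sqrt{H + H^{2} \left(69 + H\right)}$)
$- a{\left(V{\left(15 \right)} \right)} = - \sqrt{\left(15 + 15^{2}\right) \left(1 + \left(15 + 15^{2}\right)^{2} + 69 \left(15 + 15^{2}\right)\right)} = - \sqrt{\left(15 + 225\right) \left(1 + \left(15 + 225\right)^{2} + 69 \left(15 + 225\right)\right)} = - \sqrt{240 \left(1 + 240^{2} + 69 \cdot 240\right)} = - \sqrt{240 \left(1 + 57600 + 16560\right)} = - \sqrt{240 \cdot 74161} = - \sqrt{17798640} = - 4 \sqrt{1112415}$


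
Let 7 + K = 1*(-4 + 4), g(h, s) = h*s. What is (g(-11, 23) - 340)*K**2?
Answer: -29057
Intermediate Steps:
K = -7 (K = -7 + 1*(-4 + 4) = -7 + 1*0 = -7 + 0 = -7)
(g(-11, 23) - 340)*K**2 = (-11*23 - 340)*(-7)**2 = (-253 - 340)*49 = -593*49 = -29057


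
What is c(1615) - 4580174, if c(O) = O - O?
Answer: -4580174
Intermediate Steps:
c(O) = 0
c(1615) - 4580174 = 0 - 4580174 = -4580174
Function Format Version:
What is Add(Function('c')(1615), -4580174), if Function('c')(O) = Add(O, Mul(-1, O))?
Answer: -4580174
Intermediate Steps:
Function('c')(O) = 0
Add(Function('c')(1615), -4580174) = Add(0, -4580174) = -4580174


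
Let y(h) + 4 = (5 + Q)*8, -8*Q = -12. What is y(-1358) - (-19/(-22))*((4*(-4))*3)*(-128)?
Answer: -57840/11 ≈ -5258.2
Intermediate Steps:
Q = 3/2 (Q = -⅛*(-12) = 3/2 ≈ 1.5000)
y(h) = 48 (y(h) = -4 + (5 + 3/2)*8 = -4 + (13/2)*8 = -4 + 52 = 48)
y(-1358) - (-19/(-22))*((4*(-4))*3)*(-128) = 48 - (-19/(-22))*((4*(-4))*3)*(-128) = 48 - (-19*(-1/22))*(-16*3)*(-128) = 48 - (19/22)*(-48)*(-128) = 48 - (-456)*(-128)/11 = 48 - 1*58368/11 = 48 - 58368/11 = -57840/11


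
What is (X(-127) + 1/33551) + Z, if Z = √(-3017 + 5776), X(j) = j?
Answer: -4260976/33551 + √2759 ≈ -74.474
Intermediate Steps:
Z = √2759 ≈ 52.526
(X(-127) + 1/33551) + Z = (-127 + 1/33551) + √2759 = -4260976/33551 + √2759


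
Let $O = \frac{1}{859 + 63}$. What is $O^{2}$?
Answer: $\frac{1}{850084} \approx 1.1764 \cdot 10^{-6}$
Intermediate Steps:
$O = \frac{1}{922} \approx 0.0010846$
$O^{2} = \left(\frac{1}{922}\right)^{2} = \frac{1}{850084}$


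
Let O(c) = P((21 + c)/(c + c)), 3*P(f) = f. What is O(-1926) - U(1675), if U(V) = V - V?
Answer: 635/3852 ≈ 0.16485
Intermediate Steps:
P(f) = f/3
O(c) = (21 + c)/(6*c) (O(c) = ((21 + c)/(c + c))/3 = ((21 + c)/((2*c)))/3 = ((21 + c)*(1/(2*c)))/3 = ((21 + c)/(2*c))/3 = (21 + c)/(6*c))
U(V) = 0
O(-1926) - U(1675) = (1/6)*(21 - 1926)/(-1926) - 1*0 = (1/6)*(-1/1926)*(-1905) + 0 = 635/3852 + 0 = 635/3852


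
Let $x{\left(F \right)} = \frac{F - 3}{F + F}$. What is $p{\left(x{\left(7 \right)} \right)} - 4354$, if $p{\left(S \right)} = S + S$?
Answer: $- \frac{30474}{7} \approx -4353.4$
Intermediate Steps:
$x{\left(F \right)} = \frac{-3 + F}{2 F}$
$p{\left(S \right)} = 2 S$
$p{\left(x{\left(7 \right)} \right)} - 4354 = 2 \frac{-3 + 7}{2 \cdot 7} - 4354 = 2 \cdot \frac{1}{2} \cdot \frac{1}{7} \cdot 4 - 4354 = 2 \cdot \frac{2}{7} - 4354 = \frac{4}{7} - 4354 = - \frac{30474}{7}$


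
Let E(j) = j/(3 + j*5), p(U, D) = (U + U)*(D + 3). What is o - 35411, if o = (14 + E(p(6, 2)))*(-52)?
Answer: -3651079/101 ≈ -36149.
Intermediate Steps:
p(U, D) = 2*U*(3 + D) (p(U, D) = (2*U)*(3 + D) = 2*U*(3 + D))
E(j) = j/(3 + 5*j)
o = -74568/101 (o = (14 + (2*6*(3 + 2))/(3 + 5*(2*6*(3 + 2))))*(-52) = (14 + (2*6*5)/(3 + 5*(2*6*5)))*(-52) = (14 + 60/(3 + 5*60))*(-52) = (14 + 60/(3 + 300))*(-52) = (14 + 60/303)*(-52) = (14 + 60*(1/303))*(-52) = (14 + 20/101)*(-52) = (1434/101)*(-52) = -74568/101 ≈ -738.30)
o - 35411 = -74568/101 - 35411 = -3651079/101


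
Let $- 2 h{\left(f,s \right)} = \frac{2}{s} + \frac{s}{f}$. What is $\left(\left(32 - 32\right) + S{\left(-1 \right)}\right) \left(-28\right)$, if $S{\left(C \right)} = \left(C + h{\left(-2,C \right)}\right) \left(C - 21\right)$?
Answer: $-154$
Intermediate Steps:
$h{\left(f,s \right)} = - \frac{1}{s} - \frac{s}{2 f}$ ($h{\left(f,s \right)} = - \frac{\frac{2}{s} + \frac{s}{f}}{2} = - \frac{1}{s} - \frac{s}{2 f}$)
$S{\left(C \right)} = \left(-21 + C\right) \left(- \frac{1}{C} + \frac{5 C}{4}\right)$ ($S{\left(C \right)} = \left(C - \left(\frac{1}{C} + \frac{C}{2 \left(-2\right)}\right)\right) \left(C - 21\right) = \left(C - \left(\frac{1}{C} + \frac{1}{2} C \left(- \frac{1}{2}\right)\right)\right) \left(-21 + C\right) = \left(C + \left(- \frac{1}{C} + \frac{C}{4}\right)\right) \left(-21 + C\right) = \left(- \frac{1}{C} + \frac{5 C}{4}\right) \left(-21 + C\right) = \left(-21 + C\right) \left(- \frac{1}{C} + \frac{5 C}{4}\right)$)
$\left(\left(32 - 32\right) + S{\left(-1 \right)}\right) \left(-28\right) = \left(\left(32 - 32\right) + \left(-1 + \frac{21}{-1} - - \frac{105}{4} + \frac{5 \left(-1\right)^{2}}{4}\right)\right) \left(-28\right) = \left(\left(32 - 32\right) + \left(-1 + 21 \left(-1\right) + \frac{105}{4} + \frac{5}{4} \cdot 1\right)\right) \left(-28\right) = \left(0 + \left(-1 - 21 + \frac{105}{4} + \frac{5}{4}\right)\right) \left(-28\right) = \left(0 + \frac{11}{2}\right) \left(-28\right) = \frac{11}{2} \left(-28\right) = -154$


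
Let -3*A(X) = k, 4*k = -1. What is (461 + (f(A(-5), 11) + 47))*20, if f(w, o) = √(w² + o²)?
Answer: 10160 + 25*√697/3 ≈ 10380.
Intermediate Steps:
k = -¼ (k = (¼)*(-1) = -¼ ≈ -0.25000)
A(X) = 1/12 (A(X) = -⅓*(-¼) = 1/12)
f(w, o) = √(o² + w²)
(461 + (f(A(-5), 11) + 47))*20 = (461 + (√(11² + (1/12)²) + 47))*20 = (461 + (√(121 + 1/144) + 47))*20 = (461 + (√(17425/144) + 47))*20 = (461 + (5*√697/12 + 47))*20 = (461 + (47 + 5*√697/12))*20 = (508 + 5*√697/12)*20 = 10160 + 25*√697/3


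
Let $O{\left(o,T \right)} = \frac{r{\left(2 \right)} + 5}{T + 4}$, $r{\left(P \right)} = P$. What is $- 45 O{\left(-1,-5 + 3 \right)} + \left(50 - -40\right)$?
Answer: $- \frac{135}{2} \approx -67.5$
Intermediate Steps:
$O{\left(o,T \right)} = \frac{7}{4 + T}$ ($O{\left(o,T \right)} = \frac{2 + 5}{T + 4} = \frac{7}{4 + T}$)
$- 45 O{\left(-1,-5 + 3 \right)} + \left(50 - -40\right) = - 45 \frac{7}{4 + \left(-5 + 3\right)} + \left(50 - -40\right) = - 45 \frac{7}{4 - 2} + \left(50 + 40\right) = - 45 \cdot \frac{7}{2} + 90 = - 45 \cdot 7 \cdot \frac{1}{2} + 90 = \left(-45\right) \frac{7}{2} + 90 = - \frac{315}{2} + 90 = - \frac{135}{2}$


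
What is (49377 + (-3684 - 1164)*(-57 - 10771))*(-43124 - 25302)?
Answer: -3595342967946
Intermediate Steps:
(49377 + (-3684 - 1164)*(-57 - 10771))*(-43124 - 25302) = (49377 - 4848*(-10828))*(-68426) = (49377 + 52494144)*(-68426) = 52543521*(-68426) = -3595342967946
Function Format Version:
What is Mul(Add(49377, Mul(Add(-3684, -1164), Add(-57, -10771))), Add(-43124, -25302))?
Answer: -3595342967946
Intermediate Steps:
Mul(Add(49377, Mul(Add(-3684, -1164), Add(-57, -10771))), Add(-43124, -25302)) = Mul(Add(49377, Mul(-4848, -10828)), -68426) = Mul(Add(49377, 52494144), -68426) = Mul(52543521, -68426) = -3595342967946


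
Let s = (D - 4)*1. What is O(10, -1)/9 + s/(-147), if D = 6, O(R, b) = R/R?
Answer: 43/441 ≈ 0.097506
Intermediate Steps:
O(R, b) = 1
s = 2 (s = (6 - 4)*1 = 2*1 = 2)
O(10, -1)/9 + s/(-147) = 1/9 + 2/(-147) = 1*(⅑) + 2*(-1/147) = ⅑ - 2/147 = 43/441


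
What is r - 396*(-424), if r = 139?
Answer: 168043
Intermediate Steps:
r - 396*(-424) = 139 - 396*(-424) = 139 + 167904 = 168043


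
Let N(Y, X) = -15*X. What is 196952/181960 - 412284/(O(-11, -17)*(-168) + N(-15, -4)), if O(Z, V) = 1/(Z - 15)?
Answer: -10157076977/1637640 ≈ -6202.3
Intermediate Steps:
O(Z, V) = 1/(-15 + Z)
196952/181960 - 412284/(O(-11, -17)*(-168) + N(-15, -4)) = 196952/181960 - 412284/(-168/(-15 - 11) - 15*(-4)) = 196952*(1/181960) - 412284/(-168/(-26) + 60) = 24619/22745 - 412284/(-1/26*(-168) + 60) = 24619/22745 - 412284/(84/13 + 60) = 24619/22745 - 412284/864/13 = 24619/22745 - 412284*13/864 = 24619/22745 - 446641/72 = -10157076977/1637640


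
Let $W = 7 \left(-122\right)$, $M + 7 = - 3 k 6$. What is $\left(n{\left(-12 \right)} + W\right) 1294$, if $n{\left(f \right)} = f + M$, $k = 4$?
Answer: $-1222830$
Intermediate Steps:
$M = -79$ ($M = -7 + \left(-3\right) 4 \cdot 6 = -7 - 72 = -79$)
$n{\left(f \right)} = -79 + f$ ($n{\left(f \right)} = f - 79 = -79 + f$)
$W = -854$
$\left(n{\left(-12 \right)} + W\right) 1294 = \left(\left(-79 - 12\right) - 854\right) 1294 = \left(-91 - 854\right) 1294 = \left(-945\right) 1294 = -1222830$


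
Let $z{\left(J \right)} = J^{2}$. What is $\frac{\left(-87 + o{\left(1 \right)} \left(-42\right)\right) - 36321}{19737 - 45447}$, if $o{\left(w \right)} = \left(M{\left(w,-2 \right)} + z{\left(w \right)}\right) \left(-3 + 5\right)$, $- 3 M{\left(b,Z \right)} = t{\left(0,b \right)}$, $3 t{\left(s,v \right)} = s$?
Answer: $\frac{6082}{4285} \approx 1.4194$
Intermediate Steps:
$t{\left(s,v \right)} = \frac{s}{3}$
$M{\left(b,Z \right)} = 0$ ($M{\left(b,Z \right)} = - \frac{\frac{1}{3} \cdot 0}{3} = \left(- \frac{1}{3}\right) 0 = 0$)
$o{\left(w \right)} = 2 w^{2}$ ($o{\left(w \right)} = \left(0 + w^{2}\right) \left(-3 + 5\right) = w^{2} \cdot 2 = 2 w^{2}$)
$\frac{\left(-87 + o{\left(1 \right)} \left(-42\right)\right) - 36321}{19737 - 45447} = \frac{\left(-87 + 2 \cdot 1^{2} \left(-42\right)\right) - 36321}{19737 - 45447} = \frac{\left(-87 + 2 \cdot 1 \left(-42\right)\right) - 36321}{-25710} = \left(\left(-87 + 2 \left(-42\right)\right) - 36321\right) \left(- \frac{1}{25710}\right) = \left(\left(-87 - 84\right) - 36321\right) \left(- \frac{1}{25710}\right) = \left(-171 - 36321\right) \left(- \frac{1}{25710}\right) = \left(-36492\right) \left(- \frac{1}{25710}\right) = \frac{6082}{4285}$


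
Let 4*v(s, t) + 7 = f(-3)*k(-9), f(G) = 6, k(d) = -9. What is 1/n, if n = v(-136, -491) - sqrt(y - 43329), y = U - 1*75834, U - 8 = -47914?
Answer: -244/2676825 + 16*I*sqrt(167069)/2676825 ≈ -9.1153e-5 + 0.0024431*I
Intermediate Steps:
U = -47906 (U = 8 - 47914 = -47906)
y = -123740 (y = -47906 - 1*75834 = -47906 - 75834 = -123740)
v(s, t) = -61/4 (v(s, t) = -7/4 + (6*(-9))/4 = -7/4 + (1/4)*(-54) = -7/4 - 27/2 = -61/4)
n = -61/4 - I*sqrt(167069) (n = -61/4 - sqrt(-123740 - 43329) = -61/4 - sqrt(-167069) = -61/4 - I*sqrt(167069) ≈ -15.25 - 408.74*I)
1/n = 1/(-61/4 - I*sqrt(167069))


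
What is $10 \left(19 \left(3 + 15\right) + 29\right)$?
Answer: $3710$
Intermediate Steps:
$10 \left(19 \left(3 + 15\right) + 29\right) = 10 \left(19 \cdot 18 + 29\right) = 10 \left(342 + 29\right) = 10 \cdot 371 = 3710$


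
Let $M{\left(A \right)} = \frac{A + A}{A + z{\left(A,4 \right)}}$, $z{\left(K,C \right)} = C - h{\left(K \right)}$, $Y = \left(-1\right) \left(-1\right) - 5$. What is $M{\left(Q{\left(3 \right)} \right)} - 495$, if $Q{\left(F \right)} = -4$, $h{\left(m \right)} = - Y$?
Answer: $-493$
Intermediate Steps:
$Y = -4$ ($Y = 1 - 5 = -4$)
$h{\left(m \right)} = 4$ ($h{\left(m \right)} = \left(-1\right) \left(-4\right) = 4$)
$z{\left(K,C \right)} = -4 + C$ ($z{\left(K,C \right)} = C - 4 = -4 + C$)
$M{\left(A \right)} = 2$ ($M{\left(A \right)} = \frac{A + A}{A + \left(-4 + 4\right)} = \frac{2 A}{A + 0} = \frac{2 A}{A} = 2$)
$M{\left(Q{\left(3 \right)} \right)} - 495 = 2 - 495 = -493$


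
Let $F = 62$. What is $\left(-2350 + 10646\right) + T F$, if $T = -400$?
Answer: $-16504$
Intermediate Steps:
$\left(-2350 + 10646\right) + T F = \left(-2350 + 10646\right) - 24800 = 8296 - 24800 = -16504$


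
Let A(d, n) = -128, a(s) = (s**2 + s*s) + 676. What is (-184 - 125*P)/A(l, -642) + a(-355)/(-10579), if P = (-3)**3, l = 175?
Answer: -66106517/1354112 ≈ -48.819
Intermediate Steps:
a(s) = 676 + 2*s**2 (a(s) = (s**2 + s**2) + 676 = 2*s**2 + 676 = 676 + 2*s**2)
P = -27
(-184 - 125*P)/A(l, -642) + a(-355)/(-10579) = (-184 - 125*(-27))/(-128) + (676 + 2*(-355)**2)/(-10579) = (-184 + 3375)*(-1/128) + (676 + 2*126025)*(-1/10579) = 3191*(-1/128) + (676 + 252050)*(-1/10579) = -3191/128 + 252726*(-1/10579) = -3191/128 - 252726/10579 = -66106517/1354112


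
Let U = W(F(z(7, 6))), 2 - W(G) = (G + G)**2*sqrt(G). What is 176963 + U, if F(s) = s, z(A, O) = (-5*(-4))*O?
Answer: 176965 - 115200*sqrt(30) ≈ -4.5401e+5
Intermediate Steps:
z(A, O) = 20*O
W(G) = 2 - 4*G**(5/2) (W(G) = 2 - (G + G)**2*sqrt(G) = 2 - (2*G)**2*sqrt(G) = 2 - 4*G**2*sqrt(G) = 2 - 4*G**(5/2))
U = 2 - 115200*sqrt(30) (U = 2 - 4*28800*sqrt(30) = 2 - 115200*sqrt(30) ≈ -6.3097e+5)
176963 + U = 176963 + (2 - 115200*sqrt(30)) = 176965 - 115200*sqrt(30)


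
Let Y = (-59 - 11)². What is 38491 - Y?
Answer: 33591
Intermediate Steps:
Y = 4900 (Y = (-70)² = 4900)
38491 - Y = 38491 - 1*4900 = 38491 - 4900 = 33591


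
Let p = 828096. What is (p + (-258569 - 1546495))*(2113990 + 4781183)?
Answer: -6736363375464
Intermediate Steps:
(p + (-258569 - 1546495))*(2113990 + 4781183) = (828096 + (-258569 - 1546495))*(2113990 + 4781183) = (828096 - 1805064)*6895173 = -976968*6895173 = -6736363375464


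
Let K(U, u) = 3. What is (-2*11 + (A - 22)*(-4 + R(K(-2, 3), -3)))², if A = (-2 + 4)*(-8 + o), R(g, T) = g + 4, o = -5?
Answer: 27556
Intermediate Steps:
R(g, T) = 4 + g
A = -26 (A = (-2 + 4)*(-8 - 5) = 2*(-13) = -26)
(-2*11 + (A - 22)*(-4 + R(K(-2, 3), -3)))² = (-2*11 + (-26 - 22)*(-4 + (4 + 3)))² = (-22 - 48*(-4 + 7))² = (-22 - 48*3)² = (-22 - 144)² = (-166)² = 27556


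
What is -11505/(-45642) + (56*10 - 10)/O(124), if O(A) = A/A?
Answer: 8371535/15214 ≈ 550.25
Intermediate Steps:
O(A) = 1
-11505/(-45642) + (56*10 - 10)/O(124) = -11505/(-45642) + (56*10 - 10)/1 = -11505*(-1/45642) + (560 - 10)*1 = 3835/15214 + 550*1 = 3835/15214 + 550 = 8371535/15214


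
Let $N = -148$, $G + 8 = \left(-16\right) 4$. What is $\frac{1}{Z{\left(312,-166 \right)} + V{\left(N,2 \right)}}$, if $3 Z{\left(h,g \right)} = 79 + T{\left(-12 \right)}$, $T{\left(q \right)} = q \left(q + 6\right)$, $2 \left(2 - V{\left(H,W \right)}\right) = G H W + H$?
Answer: $- \frac{3}{31589} \approx -9.497 \cdot 10^{-5}$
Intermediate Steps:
$G = -72$ ($G = -8 - 64 = -72$)
$V{\left(H,W \right)} = 2 - \frac{H}{2} + 36 H W$ ($V{\left(H,W \right)} = 2 - \frac{- 72 H W + H}{2} = 2 - \frac{H - 72 H W}{2} = 2 + \left(- \frac{H}{2} + 36 H W\right) = 2 - \frac{H}{2} + 36 H W$)
$T{\left(q \right)} = q \left(6 + q\right)$
$Z{\left(h,g \right)} = \frac{151}{3}$ ($Z{\left(h,g \right)} = \frac{79 - 12 \left(6 - 12\right)}{3} = \frac{79 - -72}{3} = \frac{79 + 72}{3} = \frac{1}{3} \cdot 151 = \frac{151}{3}$)
$\frac{1}{Z{\left(312,-166 \right)} + V{\left(N,2 \right)}} = \frac{1}{\frac{151}{3} + \left(2 - -74 + 36 \left(-148\right) 2\right)} = \frac{1}{\frac{151}{3} + \left(2 + 74 - 10656\right)} = \frac{1}{\frac{151}{3} - 10580} = \frac{1}{- \frac{31589}{3}} = - \frac{3}{31589}$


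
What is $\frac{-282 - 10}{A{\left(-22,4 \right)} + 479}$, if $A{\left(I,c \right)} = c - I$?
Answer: $- \frac{292}{505} \approx -0.57822$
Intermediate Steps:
$\frac{-282 - 10}{A{\left(-22,4 \right)} + 479} = \frac{-282 - 10}{\left(4 - -22\right) + 479} = - \frac{292}{\left(4 + 22\right) + 479} = - \frac{292}{26 + 479} = - \frac{292}{505}$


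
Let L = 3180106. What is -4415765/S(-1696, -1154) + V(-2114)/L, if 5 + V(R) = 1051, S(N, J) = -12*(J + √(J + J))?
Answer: (-7021293143041*I + 12552*√577)/(38161272*(√577 + 577*I)) ≈ -318.32 - 13.252*I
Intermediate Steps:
S(N, J) = -12*J - 12*√2*√J (S(N, J) = -12*(J + √(2*J)) = -12*(J + √2*√J) = -12*J - 12*√2*√J)
V(R) = 1046 (V(R) = -5 + 1051 = 1046)
-4415765/S(-1696, -1154) + V(-2114)/L = -4415765/(-12*(-1154) - 12*√2*√(-1154)) + 1046/3180106 = -4415765/(13848 - 12*√2*I*√1154) + 1046*(1/3180106) = -4415765/(13848 - 24*I*√577) + 523/1590053 = 523/1590053 - 4415765/(13848 - 24*I*√577)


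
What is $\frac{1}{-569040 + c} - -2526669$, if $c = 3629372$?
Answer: $\frac{7732445994109}{3060332} \approx 2.5267 \cdot 10^{6}$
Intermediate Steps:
$\frac{1}{-569040 + c} - -2526669 = \frac{1}{-569040 + 3629372} - -2526669 = \frac{1}{3060332} + 2526669 = \frac{7732445994109}{3060332}$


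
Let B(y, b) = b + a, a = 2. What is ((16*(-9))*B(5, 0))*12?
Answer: -3456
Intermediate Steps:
B(y, b) = 2 + b (B(y, b) = b + 2 = 2 + b)
((16*(-9))*B(5, 0))*12 = ((16*(-9))*(2 + 0))*12 = -144*2*12 = -288*12 = -3456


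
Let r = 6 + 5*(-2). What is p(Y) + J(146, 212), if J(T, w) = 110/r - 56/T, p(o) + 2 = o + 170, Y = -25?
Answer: 16807/146 ≈ 115.12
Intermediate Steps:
r = -4 (r = 6 - 10 = -4)
p(o) = 168 + o (p(o) = -2 + (o + 170) = -2 + (170 + o) = 168 + o)
J(T, w) = -55/2 - 56/T (J(T, w) = 110/(-4) - 56/T = 110*(-1/4) - 56/T = -55/2 - 56/T)
p(Y) + J(146, 212) = (168 - 25) + (-55/2 - 56/146) = 143 + (-55/2 - 56*1/146) = 143 + (-55/2 - 28/73) = 143 - 4071/146 = 16807/146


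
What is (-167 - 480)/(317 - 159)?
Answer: -647/158 ≈ -4.0949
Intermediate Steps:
(-167 - 480)/(317 - 159) = -647/158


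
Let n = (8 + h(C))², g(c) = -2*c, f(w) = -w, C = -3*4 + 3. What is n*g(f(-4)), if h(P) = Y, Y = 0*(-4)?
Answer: -512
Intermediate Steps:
C = -9 (C = -12 + 3 = -9)
Y = 0
h(P) = 0
n = 64 (n = (8 + 0)² = 8² = 64)
n*g(f(-4)) = 64*(-(-2)*(-4)) = 64*(-2*4) = 64*(-8) = -512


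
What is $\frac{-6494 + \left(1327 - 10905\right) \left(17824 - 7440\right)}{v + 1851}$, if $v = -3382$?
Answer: $\frac{99464446}{1531} \approx 64967.0$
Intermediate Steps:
$\frac{-6494 + \left(1327 - 10905\right) \left(17824 - 7440\right)}{v + 1851} = \frac{-6494 + \left(1327 - 10905\right) \left(17824 - 7440\right)}{-3382 + 1851} = \frac{-6494 - 99457952}{-1531} = \left(-6494 - 99457952\right) \left(- \frac{1}{1531}\right) = \left(-99464446\right) \left(- \frac{1}{1531}\right) = \frac{99464446}{1531}$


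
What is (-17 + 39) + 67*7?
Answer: 491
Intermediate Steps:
(-17 + 39) + 67*7 = 22 + 469 = 491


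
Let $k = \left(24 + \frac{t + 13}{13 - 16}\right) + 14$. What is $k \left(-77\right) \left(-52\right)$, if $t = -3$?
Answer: $\frac{416416}{3} \approx 1.3881 \cdot 10^{5}$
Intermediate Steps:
$k = \frac{104}{3}$ ($k = \left(24 + \frac{-3 + 13}{13 - 16}\right) + 14 = \left(24 + \frac{10}{-3}\right) + 14 = \left(24 + 10 \left(- \frac{1}{3}\right)\right) + 14 = \left(24 - \frac{10}{3}\right) + 14 = \frac{62}{3} + 14 = \frac{104}{3} \approx 34.667$)
$k \left(-77\right) \left(-52\right) = \frac{104}{3} \left(-77\right) \left(-52\right) = \left(- \frac{8008}{3}\right) \left(-52\right) = \frac{416416}{3}$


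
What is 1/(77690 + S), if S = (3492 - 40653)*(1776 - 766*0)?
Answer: -1/65920246 ≈ -1.5170e-8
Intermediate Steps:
S = -65997936 (S = -37161*(1776 + 0) = -37161*1776 = -65997936)
1/(77690 + S) = 1/(77690 - 65997936) = 1/(-65920246) = -1/65920246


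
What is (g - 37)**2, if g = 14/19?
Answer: 474721/361 ≈ 1315.0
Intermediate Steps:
g = 14/19 (g = 14*(1/19) = 14/19 ≈ 0.73684)
(g - 37)**2 = (14/19 - 37)**2 = (-689/19)**2 = 474721/361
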